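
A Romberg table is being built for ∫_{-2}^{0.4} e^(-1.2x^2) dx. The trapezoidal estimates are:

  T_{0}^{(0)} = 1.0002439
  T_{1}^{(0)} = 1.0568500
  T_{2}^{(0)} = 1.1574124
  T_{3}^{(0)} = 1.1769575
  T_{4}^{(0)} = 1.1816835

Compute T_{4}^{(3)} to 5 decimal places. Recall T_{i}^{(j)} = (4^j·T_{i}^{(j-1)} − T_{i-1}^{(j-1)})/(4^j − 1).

T_{2}^{(1)} = (4·1.1574124 − 1.0568500) / 3 = 1.1909332
T_{3}^{(1)} = 1.1769575 + (1.1769575 − 1.1574124)/3 = 1.1834725
T_{4}^{(1)} = (4·1.1816835 − 1.1769575) / 3 = 1.1832588
T_{3}^{(2)} = 1.1834725 + (1.1834725 − 1.1909332)/15 = 1.1829751
T_{4}^{(2)} = (16·1.1832588 − 1.1834725) / 15 = 1.1832446
T_{4}^{(3)} = 1.1832446 + (1.1832446 − 1.1829751)/63 = 1.1832489

1.18325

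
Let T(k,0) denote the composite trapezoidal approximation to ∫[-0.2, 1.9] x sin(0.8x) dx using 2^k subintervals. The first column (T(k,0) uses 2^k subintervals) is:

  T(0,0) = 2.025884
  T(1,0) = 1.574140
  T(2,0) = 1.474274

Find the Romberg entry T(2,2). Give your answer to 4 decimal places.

1.4421

Richardson extrapolation on the trapezoidal column (denominator 4−1=3):
T(1,1) = (4·1.574140 − 2.025884) / 3 = 1.423559
T(2,1) = 1.474274 + (1.474274 − 1.574140)/3 = 1.440985
T(2,2) = 1.440985 + (1.440985 − 1.423559)/15 = 1.442147
(Column j=1 coincides with Simpson's rule on the same nodes.)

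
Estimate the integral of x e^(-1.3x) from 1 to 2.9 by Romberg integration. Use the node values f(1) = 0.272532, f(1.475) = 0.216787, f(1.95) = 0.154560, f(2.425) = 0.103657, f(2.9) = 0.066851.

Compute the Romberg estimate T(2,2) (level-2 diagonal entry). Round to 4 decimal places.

T(0,0) (trapezoid, 1 panel, h=1.9000): 0.322414
T(1,0) (trapezoid, 2 panels, h=0.9500): 0.308039
T(2,0) (trapezoid, 4 panels, h=0.4750): 0.306230
T(1,1) = 0.308039 + (0.308039 − 0.322414)/3 = 0.303247
T(2,1) = 0.306230 + (0.306230 − 0.308039)/3 = 0.305627
T(2,2) = 0.305627 + (0.305627 − 0.303247)/15 = 0.305786

0.3058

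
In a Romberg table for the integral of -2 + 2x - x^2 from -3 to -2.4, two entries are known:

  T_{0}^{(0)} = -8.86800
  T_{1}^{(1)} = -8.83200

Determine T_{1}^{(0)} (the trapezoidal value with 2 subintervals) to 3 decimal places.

From T_{1}^{(1)} = (4·T_{1}^{(0)} − T_{0}^{(0)})/3, solve for T_{1}^{(0)}:
4·T_{1}^{(0)} = 3·(-8.83200) + (-8.86800) = -35.36400
T_{1}^{(0)} = -8.84100

-8.841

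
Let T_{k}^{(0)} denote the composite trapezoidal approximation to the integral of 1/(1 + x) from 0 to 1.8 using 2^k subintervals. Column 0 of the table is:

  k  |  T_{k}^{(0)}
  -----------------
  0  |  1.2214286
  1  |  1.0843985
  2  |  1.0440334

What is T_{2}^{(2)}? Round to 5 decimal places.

1.03004

Richardson extrapolation on the trapezoidal column (denominator 4−1=3):
T_{1}^{(1)} = (4·1.0843985 − 1.2214286) / 3 = 1.0387218
T_{2}^{(1)} = (4·1.0440334 − 1.0843985) / 3 = 1.0305784
T_{2}^{(2)} = (16·1.0305784 − 1.0387218) / 15 = 1.0300355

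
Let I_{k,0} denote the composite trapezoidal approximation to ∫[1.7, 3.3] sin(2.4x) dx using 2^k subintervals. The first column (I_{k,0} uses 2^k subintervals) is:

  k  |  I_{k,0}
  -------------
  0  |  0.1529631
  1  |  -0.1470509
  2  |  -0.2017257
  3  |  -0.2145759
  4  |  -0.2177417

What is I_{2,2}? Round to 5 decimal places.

I_{1,1} = -0.1470509 + (-0.1470509 − 0.1529631)/3 = -0.2470556
I_{2,1} = (4·(-0.2017257) − (-0.1470509)) / 3 = -0.2199506
I_{2,2} = -0.2199506 + (-0.2199506 − (-0.2470556))/15 = -0.2181436
(Column j=1 coincides with Simpson's rule on the same nodes.)

-0.21814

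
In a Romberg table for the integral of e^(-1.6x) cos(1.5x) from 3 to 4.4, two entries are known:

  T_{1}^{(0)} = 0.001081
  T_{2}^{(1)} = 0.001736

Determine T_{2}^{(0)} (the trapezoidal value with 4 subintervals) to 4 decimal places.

From T_{2}^{(1)} = (4·T_{2}^{(0)} − T_{1}^{(0)})/3, solve for T_{2}^{(0)}:
4·T_{2}^{(0)} = 3·0.001736 + 0.001081 = 0.006289
T_{2}^{(0)} = 0.001572

0.0016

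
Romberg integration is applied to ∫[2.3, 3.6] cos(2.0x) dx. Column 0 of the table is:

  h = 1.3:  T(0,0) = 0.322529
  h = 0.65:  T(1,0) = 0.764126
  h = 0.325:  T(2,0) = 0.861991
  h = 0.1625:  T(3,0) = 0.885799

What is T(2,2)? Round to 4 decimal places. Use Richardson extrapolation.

T(1,1) = 0.764126 + (0.764126 − 0.322529)/3 = 0.911325
T(2,1) = (4·0.861991 − 0.764126) / 3 = 0.894613
T(2,2) = (16·0.894613 − 0.911325) / 15 = 0.893499
(Column j=1 coincides with Simpson's rule on the same nodes.)

0.8935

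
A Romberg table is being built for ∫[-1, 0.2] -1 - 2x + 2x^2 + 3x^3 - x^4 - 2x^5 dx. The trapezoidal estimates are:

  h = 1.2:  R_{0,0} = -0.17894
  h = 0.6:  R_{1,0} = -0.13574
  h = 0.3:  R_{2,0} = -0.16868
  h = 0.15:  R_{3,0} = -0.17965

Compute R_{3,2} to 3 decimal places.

-0.184

R_{2,1} = -0.16868 + (-0.16868 − (-0.13574))/3 = -0.17966
R_{3,1} = -0.17965 + (-0.17965 − (-0.16868))/3 = -0.18331
R_{3,2} = -0.18331 + (-0.18331 − (-0.17966))/15 = -0.18355
(Column j=1 coincides with Simpson's rule on the same nodes.)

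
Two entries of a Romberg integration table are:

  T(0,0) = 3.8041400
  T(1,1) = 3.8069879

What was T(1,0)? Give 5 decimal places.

3.80628

From T(1,1) = (4·T(1,0) − T(0,0))/3, solve for T(1,0):
4·T(1,0) = 3·3.8069879 + 3.8041400 = 15.2251037
T(1,0) = 3.8062759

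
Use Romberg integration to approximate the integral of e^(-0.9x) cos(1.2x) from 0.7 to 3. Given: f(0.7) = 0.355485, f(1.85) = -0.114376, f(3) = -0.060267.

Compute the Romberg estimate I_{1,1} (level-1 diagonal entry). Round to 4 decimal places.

I_{0,0} (trapezoid, 1 panel, h=2.3000): 0.339501
I_{1,0} (trapezoid, 2 panels, h=1.1500): 0.038218
I_{1,1} = 0.038218 + (0.038218 − 0.339501)/3 = -0.062210

-0.0622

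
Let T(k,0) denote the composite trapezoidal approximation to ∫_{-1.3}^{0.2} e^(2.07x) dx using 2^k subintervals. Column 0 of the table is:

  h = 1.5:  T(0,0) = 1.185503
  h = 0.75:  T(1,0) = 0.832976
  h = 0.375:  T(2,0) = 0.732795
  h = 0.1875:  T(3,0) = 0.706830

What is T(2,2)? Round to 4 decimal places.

Richardson extrapolation on the trapezoidal column (denominator 4−1=3):
T(1,1) = (4·0.832976 − 1.185503) / 3 = 0.715467
T(2,1) = 0.732795 + (0.732795 − 0.832976)/3 = 0.699401
T(2,2) = (16·0.699401 − 0.715467) / 15 = 0.698330

0.6983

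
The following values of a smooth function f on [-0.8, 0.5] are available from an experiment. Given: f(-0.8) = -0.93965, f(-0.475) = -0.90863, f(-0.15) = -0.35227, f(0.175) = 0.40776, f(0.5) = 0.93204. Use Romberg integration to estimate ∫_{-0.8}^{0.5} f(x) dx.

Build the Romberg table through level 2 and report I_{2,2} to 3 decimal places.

-0.293

I_{0,0} (trapezoid, 1 panel, h=1.3000): -0.00495
I_{1,0} (trapezoid, 2 panels, h=0.6500): -0.23145
I_{2,0} (trapezoid, 4 panels, h=0.3250): -0.27851
I_{1,1} = -0.23145 + (-0.23145 − (-0.00495))/3 = -0.30695
I_{2,1} = -0.27851 + (-0.27851 − (-0.23145))/3 = -0.29420
I_{2,2} = -0.29420 + (-0.29420 − (-0.30695))/15 = -0.29335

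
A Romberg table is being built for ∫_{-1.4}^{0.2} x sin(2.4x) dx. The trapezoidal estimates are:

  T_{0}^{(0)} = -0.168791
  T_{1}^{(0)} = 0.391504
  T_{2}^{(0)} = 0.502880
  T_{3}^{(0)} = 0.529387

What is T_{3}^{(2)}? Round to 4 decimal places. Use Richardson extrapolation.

0.5381

Richardson extrapolation on the trapezoidal column (denominator 4−1=3):
T_{2}^{(1)} = 0.502880 + (0.502880 − 0.391504)/3 = 0.540005
T_{3}^{(1)} = (4·0.529387 − 0.502880) / 3 = 0.538223
T_{3}^{(2)} = 0.538223 + (0.538223 − 0.540005)/15 = 0.538104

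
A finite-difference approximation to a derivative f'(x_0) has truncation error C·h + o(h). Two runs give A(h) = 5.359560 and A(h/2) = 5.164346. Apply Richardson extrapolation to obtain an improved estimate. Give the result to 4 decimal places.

The leading error scales as h; refining by a factor of 2 reduces it by 2^1 = 2.
Extrapolated value = (2·A(h/2) − A(h)) / (2 − 1)
= (2·5.164346 − 5.359560) / 1
= 4.969132 / 1 = 4.969132

4.9691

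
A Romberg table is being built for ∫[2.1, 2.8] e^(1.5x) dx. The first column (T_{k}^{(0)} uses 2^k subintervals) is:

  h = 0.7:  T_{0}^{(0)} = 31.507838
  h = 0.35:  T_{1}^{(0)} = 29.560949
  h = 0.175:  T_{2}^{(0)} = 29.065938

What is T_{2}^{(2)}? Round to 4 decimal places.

T_{1}^{(1)} = (4·29.560949 − 31.507838) / 3 = 28.911986
T_{2}^{(1)} = (4·29.065938 − 29.560949) / 3 = 28.900934
T_{2}^{(2)} = 28.900934 + (28.900934 − 28.911986)/15 = 28.900197
(Column j=1 coincides with Simpson's rule on the same nodes.)

28.9002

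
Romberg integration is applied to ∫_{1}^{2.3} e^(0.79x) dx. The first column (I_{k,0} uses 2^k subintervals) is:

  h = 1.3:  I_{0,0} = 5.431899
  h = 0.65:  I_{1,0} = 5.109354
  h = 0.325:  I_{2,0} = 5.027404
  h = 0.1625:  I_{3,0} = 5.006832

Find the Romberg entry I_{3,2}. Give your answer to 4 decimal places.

Richardson extrapolation on the trapezoidal column (denominator 4−1=3):
I_{2,1} = 5.027404 + (5.027404 − 5.109354)/3 = 5.000087
I_{3,1} = 5.006832 + (5.006832 − 5.027404)/3 = 4.999975
I_{3,2} = (16·4.999975 − 5.000087) / 15 = 4.999968

5.0000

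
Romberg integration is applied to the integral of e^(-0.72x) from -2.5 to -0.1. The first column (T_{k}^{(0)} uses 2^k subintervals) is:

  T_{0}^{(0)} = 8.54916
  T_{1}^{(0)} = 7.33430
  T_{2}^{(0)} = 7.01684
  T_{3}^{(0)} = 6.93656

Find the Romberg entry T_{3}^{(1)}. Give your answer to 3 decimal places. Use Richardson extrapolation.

6.910

Richardson extrapolation on the trapezoidal column (denominator 4−1=3):
T_{3}^{(1)} = (4·6.93656 − 7.01684) / 3 = 6.90980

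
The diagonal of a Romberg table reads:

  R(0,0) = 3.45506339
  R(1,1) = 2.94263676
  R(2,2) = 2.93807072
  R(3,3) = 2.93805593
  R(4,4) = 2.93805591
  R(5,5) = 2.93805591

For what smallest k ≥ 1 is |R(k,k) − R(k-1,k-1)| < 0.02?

k = 2

|R(1,1) − R(0,0)| = 0.51242663 ≥ 0.02
|R(2,2) − R(1,1)| = 0.00456604 < 0.02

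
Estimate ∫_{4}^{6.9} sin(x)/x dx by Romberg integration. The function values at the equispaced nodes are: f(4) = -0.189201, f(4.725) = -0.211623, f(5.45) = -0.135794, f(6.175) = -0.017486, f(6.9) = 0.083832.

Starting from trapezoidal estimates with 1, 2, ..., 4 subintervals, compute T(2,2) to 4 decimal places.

-0.3125

T(0,0) (trapezoid, 1 panel, h=2.9000): -0.152785
T(1,0) (trapezoid, 2 panels, h=1.4500): -0.273294
T(2,0) (trapezoid, 4 panels, h=0.7250): -0.302751
T(1,1) = -0.273294 + (-0.273294 − (-0.152785))/3 = -0.313464
T(2,1) = -0.302751 + (-0.302751 − (-0.273294))/3 = -0.312570
T(2,2) = -0.312570 + (-0.312570 − (-0.313464))/15 = -0.312510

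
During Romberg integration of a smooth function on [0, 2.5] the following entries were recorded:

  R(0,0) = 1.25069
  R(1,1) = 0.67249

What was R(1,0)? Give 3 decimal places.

From R(1,1) = (4·R(1,0) − R(0,0))/3, solve for R(1,0):
4·R(1,0) = 3·0.67249 + 1.25069 = 3.26816
R(1,0) = 0.81704

0.817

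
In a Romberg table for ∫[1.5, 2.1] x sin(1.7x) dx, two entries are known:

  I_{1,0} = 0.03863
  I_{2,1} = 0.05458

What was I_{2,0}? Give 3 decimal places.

0.051

From I_{2,1} = (4·I_{2,0} − I_{1,0})/3, solve for I_{2,0}:
4·I_{2,0} = 3·0.05458 + 0.03863 = 0.20237
I_{2,0} = 0.05059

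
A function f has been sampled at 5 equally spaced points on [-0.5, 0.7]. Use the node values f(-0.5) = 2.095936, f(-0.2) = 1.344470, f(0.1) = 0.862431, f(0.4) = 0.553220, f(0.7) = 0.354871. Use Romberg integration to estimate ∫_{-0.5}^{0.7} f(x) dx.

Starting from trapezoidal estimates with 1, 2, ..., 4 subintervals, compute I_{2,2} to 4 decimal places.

1.1764

I_{0,0} (trapezoid, 1 panel, h=1.2000): 1.470484
I_{1,0} (trapezoid, 2 panels, h=0.6000): 1.252701
I_{2,0} (trapezoid, 4 panels, h=0.3000): 1.195657
I_{1,1} = 1.252701 + (1.252701 − 1.470484)/3 = 1.180107
I_{2,1} = 1.195657 + (1.195657 − 1.252701)/3 = 1.176642
I_{2,2} = 1.176642 + (1.176642 − 1.180107)/15 = 1.176411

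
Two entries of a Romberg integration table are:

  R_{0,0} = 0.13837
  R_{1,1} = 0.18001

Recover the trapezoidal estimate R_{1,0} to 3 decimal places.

0.170

From R_{1,1} = (4·R_{1,0} − R_{0,0})/3, solve for R_{1,0}:
4·R_{1,0} = 3·0.18001 + 0.13837 = 0.67840
R_{1,0} = 0.16960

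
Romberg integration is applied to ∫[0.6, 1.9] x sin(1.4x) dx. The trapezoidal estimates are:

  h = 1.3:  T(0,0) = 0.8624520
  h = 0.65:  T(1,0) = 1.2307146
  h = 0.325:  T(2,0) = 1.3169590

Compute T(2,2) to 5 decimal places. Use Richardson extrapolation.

Richardson extrapolation on the trapezoidal column (denominator 4−1=3):
T(1,1) = (4·1.2307146 − 0.8624520) / 3 = 1.3534688
T(2,1) = (4·1.3169590 − 1.2307146) / 3 = 1.3457071
T(2,2) = 1.3457071 + (1.3457071 − 1.3534688)/15 = 1.3451897

1.34519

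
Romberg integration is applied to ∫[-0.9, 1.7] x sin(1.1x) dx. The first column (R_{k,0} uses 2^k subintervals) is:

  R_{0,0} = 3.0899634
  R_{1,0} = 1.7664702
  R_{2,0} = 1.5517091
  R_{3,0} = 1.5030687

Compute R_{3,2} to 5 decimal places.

1.48730

Richardson extrapolation on the trapezoidal column (denominator 4−1=3):
R_{2,1} = (4·1.5517091 − 1.7664702) / 3 = 1.4801221
R_{3,1} = 1.5030687 + (1.5030687 − 1.5517091)/3 = 1.4868552
R_{3,2} = (16·1.4868552 − 1.4801221) / 15 = 1.4873041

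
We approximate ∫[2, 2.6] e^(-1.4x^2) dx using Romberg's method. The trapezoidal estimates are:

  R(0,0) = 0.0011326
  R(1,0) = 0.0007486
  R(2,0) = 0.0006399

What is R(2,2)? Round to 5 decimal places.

0.00060

R(1,1) = (4·0.0007486 − 0.0011326) / 3 = 0.0006206
R(2,1) = 0.0006399 + (0.0006399 − 0.0007486)/3 = 0.0006037
R(2,2) = 0.0006037 + (0.0006037 − 0.0006206)/15 = 0.0006026
(Column j=1 coincides with Simpson's rule on the same nodes.)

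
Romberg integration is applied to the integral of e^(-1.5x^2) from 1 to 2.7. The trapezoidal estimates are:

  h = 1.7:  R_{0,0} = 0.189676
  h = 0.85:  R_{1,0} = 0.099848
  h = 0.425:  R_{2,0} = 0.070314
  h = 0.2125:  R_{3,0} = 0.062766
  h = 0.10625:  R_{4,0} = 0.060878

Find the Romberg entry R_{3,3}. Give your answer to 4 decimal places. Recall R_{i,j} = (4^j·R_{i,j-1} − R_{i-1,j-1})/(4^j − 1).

R_{1,1} = (4·0.099848 − 0.189676) / 3 = 0.069905
R_{2,1} = 0.070314 + (0.070314 − 0.099848)/3 = 0.060469
R_{3,1} = 0.062766 + (0.062766 − 0.070314)/3 = 0.060250
R_{2,2} = (16·0.060469 − 0.069905) / 15 = 0.059840
R_{3,2} = (16·0.060250 − 0.060469) / 15 = 0.060235
R_{3,3} = (64·0.060235 − 0.059840) / 63 = 0.060241
(Column j=1 coincides with Simpson's rule on the same nodes.)

0.0602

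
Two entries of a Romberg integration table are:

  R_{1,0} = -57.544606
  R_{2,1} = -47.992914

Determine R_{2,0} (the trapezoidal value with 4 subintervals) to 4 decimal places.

-50.3808

From R_{2,1} = (4·R_{2,0} − R_{1,0})/3, solve for R_{2,0}:
4·R_{2,0} = 3·(-47.992914) + (-57.544606) = -201.523348
R_{2,0} = -50.380837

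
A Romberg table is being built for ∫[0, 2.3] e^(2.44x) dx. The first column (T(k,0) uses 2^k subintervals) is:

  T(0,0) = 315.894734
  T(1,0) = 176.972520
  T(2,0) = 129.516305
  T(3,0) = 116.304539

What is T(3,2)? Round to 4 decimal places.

Richardson extrapolation on the trapezoidal column (denominator 4−1=3):
T(2,1) = (4·129.516305 − 176.972520) / 3 = 113.697567
T(3,1) = (4·116.304539 − 129.516305) / 3 = 111.900617
T(3,2) = 111.900617 + (111.900617 − 113.697567)/15 = 111.780820
(Column j=1 coincides with Simpson's rule on the same nodes.)

111.7808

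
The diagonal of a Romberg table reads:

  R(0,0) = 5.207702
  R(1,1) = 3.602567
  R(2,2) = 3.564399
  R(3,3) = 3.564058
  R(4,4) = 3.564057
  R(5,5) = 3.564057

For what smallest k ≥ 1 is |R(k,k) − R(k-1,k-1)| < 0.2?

k = 2

|R(1,1) − R(0,0)| = 1.605135 ≥ 0.2
|R(2,2) − R(1,1)| = 0.038168 < 0.2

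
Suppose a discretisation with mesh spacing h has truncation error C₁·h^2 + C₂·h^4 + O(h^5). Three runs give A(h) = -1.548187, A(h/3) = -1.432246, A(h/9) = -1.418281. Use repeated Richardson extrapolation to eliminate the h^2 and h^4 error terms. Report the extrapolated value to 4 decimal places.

-1.4165

First eliminate the h^2 term (factor 3^2 = 9):
  B₁ = (9·(-1.432246) − (-1.548187))/8 = -1.417753
  B₂ = (9·(-1.418281) − (-1.432246))/8 = -1.416535
Then eliminate the h^4 term (factor 3^4 = 81):
  (81·(-1.416535) − (-1.417753))/80 = -1.416520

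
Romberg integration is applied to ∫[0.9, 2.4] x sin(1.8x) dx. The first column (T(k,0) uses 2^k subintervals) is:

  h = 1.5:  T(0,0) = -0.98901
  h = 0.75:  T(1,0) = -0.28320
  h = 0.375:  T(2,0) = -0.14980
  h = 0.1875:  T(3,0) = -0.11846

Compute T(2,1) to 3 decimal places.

Richardson extrapolation on the trapezoidal column (denominator 4−1=3):
T(2,1) = (4·(-0.14980) − (-0.28320)) / 3 = -0.10533

-0.105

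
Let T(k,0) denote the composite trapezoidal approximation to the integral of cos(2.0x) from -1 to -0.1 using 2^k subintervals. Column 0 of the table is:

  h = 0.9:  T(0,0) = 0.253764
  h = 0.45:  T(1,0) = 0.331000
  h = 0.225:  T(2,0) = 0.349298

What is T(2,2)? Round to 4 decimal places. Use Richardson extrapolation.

Richardson extrapolation on the trapezoidal column (denominator 4−1=3):
T(1,1) = (4·0.331000 − 0.253764) / 3 = 0.356745
T(2,1) = 0.349298 + (0.349298 − 0.331000)/3 = 0.355397
T(2,2) = (16·0.355397 − 0.356745) / 15 = 0.355307

0.3553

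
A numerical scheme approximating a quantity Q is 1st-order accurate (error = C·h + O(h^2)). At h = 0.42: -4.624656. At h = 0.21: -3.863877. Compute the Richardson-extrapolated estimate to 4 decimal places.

-3.1031

The leading error scales as h; refining by a factor of 2 reduces it by 2^1 = 2.
Extrapolated value = (2·A(h/2) − A(h)) / (2 − 1)
= (2·(-3.863877) − (-4.624656)) / 1
= -3.103098 / 1 = -3.103098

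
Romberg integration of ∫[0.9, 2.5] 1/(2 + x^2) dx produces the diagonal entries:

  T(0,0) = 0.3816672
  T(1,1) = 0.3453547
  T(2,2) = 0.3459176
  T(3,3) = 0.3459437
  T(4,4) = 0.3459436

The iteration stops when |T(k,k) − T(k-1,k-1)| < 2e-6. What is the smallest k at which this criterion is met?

|T(1,1) − T(0,0)| = 0.0363125 ≥ 2e-6
|T(2,2) − T(1,1)| = 0.0005629 ≥ 2e-6
|T(3,3) − T(2,2)| = 0.0000261 ≥ 2e-6
|T(4,4) − T(3,3)| = 0.0000001 < 2e-6

k = 4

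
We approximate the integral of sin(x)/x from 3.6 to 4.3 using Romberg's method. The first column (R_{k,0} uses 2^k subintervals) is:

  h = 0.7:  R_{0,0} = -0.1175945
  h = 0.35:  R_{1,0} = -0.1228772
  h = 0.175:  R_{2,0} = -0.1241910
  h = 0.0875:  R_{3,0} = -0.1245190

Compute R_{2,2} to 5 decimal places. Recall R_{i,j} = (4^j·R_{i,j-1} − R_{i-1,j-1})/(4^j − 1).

R_{1,1} = -0.1228772 + (-0.1228772 − (-0.1175945))/3 = -0.1246381
R_{2,1} = -0.1241910 + (-0.1241910 − (-0.1228772))/3 = -0.1246289
R_{2,2} = -0.1246289 + (-0.1246289 − (-0.1246381))/15 = -0.1246283

-0.12463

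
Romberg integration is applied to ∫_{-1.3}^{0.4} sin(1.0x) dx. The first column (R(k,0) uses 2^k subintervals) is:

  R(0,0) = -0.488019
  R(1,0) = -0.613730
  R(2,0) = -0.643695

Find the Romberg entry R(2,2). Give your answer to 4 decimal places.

Richardson extrapolation on the trapezoidal column (denominator 4−1=3):
R(1,1) = (4·(-0.613730) − (-0.488019)) / 3 = -0.655634
R(2,1) = (4·(-0.643695) − (-0.613730)) / 3 = -0.653683
R(2,2) = (16·(-0.653683) − (-0.655634)) / 15 = -0.653553

-0.6536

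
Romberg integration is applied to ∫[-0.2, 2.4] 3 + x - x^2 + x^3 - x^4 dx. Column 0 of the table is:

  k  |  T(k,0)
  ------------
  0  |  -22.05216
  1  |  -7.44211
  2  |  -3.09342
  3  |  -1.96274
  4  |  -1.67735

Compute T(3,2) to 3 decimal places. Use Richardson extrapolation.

-1.582

T(2,1) = (4·(-3.09342) − (-7.44211)) / 3 = -1.64386
T(3,1) = (4·(-1.96274) − (-3.09342)) / 3 = -1.58585
T(3,2) = (16·(-1.58585) − (-1.64386)) / 15 = -1.58198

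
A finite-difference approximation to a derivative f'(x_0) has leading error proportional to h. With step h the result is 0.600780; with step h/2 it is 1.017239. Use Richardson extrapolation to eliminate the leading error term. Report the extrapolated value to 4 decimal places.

1.4337

Extrapolated value = (2·A(h/2) − A(h)) / (2 − 1)
= (2·1.017239 − 0.600780) / 1
= 1.433698 / 1 = 1.433698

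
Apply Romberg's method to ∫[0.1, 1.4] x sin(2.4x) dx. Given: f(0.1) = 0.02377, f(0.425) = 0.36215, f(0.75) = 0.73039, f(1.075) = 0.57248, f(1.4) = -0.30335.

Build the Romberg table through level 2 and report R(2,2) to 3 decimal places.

R(0,0) (trapezoid, 1 panel, h=1.3000): -0.18173
R(1,0) (trapezoid, 2 panels, h=0.6500): 0.38389
R(2,0) (trapezoid, 4 panels, h=0.3250): 0.49570
R(1,1) = 0.38389 + (0.38389 − (-0.18173))/3 = 0.57243
R(2,1) = 0.49570 + (0.49570 − 0.38389)/3 = 0.53297
R(2,2) = 0.53297 + (0.53297 − 0.57243)/15 = 0.53034

0.530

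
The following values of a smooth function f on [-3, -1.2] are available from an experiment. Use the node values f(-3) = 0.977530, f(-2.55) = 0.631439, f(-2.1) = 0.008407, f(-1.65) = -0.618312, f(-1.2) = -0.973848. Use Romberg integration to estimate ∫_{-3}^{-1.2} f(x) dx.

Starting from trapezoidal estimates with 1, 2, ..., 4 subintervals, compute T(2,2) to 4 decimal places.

T(0,0) (trapezoid, 1 panel, h=1.8000): 0.003314
T(1,0) (trapezoid, 2 panels, h=0.9000): 0.009223
T(2,0) (trapezoid, 4 panels, h=0.4500): 0.010519
T(1,1) = 0.009223 + (0.009223 − 0.003314)/3 = 0.011193
T(2,1) = 0.010519 + (0.010519 − 0.009223)/3 = 0.010951
T(2,2) = 0.010951 + (0.010951 − 0.011193)/15 = 0.010935

0.0109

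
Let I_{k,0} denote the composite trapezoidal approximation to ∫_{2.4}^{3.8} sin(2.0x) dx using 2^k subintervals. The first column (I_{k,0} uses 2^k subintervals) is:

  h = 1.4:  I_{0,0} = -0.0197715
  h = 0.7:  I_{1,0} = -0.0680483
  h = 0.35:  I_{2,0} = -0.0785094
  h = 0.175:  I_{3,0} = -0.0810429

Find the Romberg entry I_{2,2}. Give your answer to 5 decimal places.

-0.08185

Richardson extrapolation on the trapezoidal column (denominator 4−1=3):
I_{1,1} = (4·(-0.0680483) − (-0.0197715)) / 3 = -0.0841406
I_{2,1} = -0.0785094 + (-0.0785094 − (-0.0680483))/3 = -0.0819964
I_{2,2} = -0.0819964 + (-0.0819964 − (-0.0841406))/15 = -0.0818535
(Column j=1 coincides with Simpson's rule on the same nodes.)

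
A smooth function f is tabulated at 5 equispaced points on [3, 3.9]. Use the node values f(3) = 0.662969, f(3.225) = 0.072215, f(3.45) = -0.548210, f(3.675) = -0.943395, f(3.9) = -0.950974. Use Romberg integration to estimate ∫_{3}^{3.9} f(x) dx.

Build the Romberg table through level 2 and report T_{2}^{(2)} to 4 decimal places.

T_{0}^{(0)} (trapezoid, 1 panel, h=0.9000): -0.129602
T_{1}^{(0)} (trapezoid, 2 panels, h=0.4500): -0.311496
T_{2}^{(0)} (trapezoid, 4 panels, h=0.2250): -0.351763
T_{1}^{(1)} = -0.311496 + (-0.311496 − (-0.129602))/3 = -0.372127
T_{2}^{(1)} = -0.351763 + (-0.351763 − (-0.311496))/3 = -0.365185
T_{2}^{(2)} = -0.365185 + (-0.365185 − (-0.372127))/15 = -0.364722

-0.3647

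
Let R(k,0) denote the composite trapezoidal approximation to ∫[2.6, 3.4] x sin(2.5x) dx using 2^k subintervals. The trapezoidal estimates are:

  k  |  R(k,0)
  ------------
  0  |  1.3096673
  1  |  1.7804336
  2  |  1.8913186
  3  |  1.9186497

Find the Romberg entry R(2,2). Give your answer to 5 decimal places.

1.92768

R(1,1) = 1.7804336 + (1.7804336 − 1.3096673)/3 = 1.9373557
R(2,1) = 1.8913186 + (1.8913186 − 1.7804336)/3 = 1.9282803
R(2,2) = 1.9282803 + (1.9282803 − 1.9373557)/15 = 1.9276753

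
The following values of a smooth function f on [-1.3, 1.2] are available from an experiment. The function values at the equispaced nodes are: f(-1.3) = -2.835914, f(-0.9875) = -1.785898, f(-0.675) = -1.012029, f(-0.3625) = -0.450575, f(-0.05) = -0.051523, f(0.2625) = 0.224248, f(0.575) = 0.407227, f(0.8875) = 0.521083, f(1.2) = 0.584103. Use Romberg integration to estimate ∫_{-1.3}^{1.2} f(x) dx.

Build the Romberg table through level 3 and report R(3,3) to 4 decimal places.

R(0,0) (trapezoid, 1 panel, h=2.5000): -2.814764
R(1,0) (trapezoid, 2 panels, h=1.2500): -1.471786
R(2,0) (trapezoid, 4 panels, h=0.6250): -1.113894
R(3,0) (trapezoid, 8 panels, h=0.3125): -1.022929
R(1,1) = -1.471786 + (-1.471786 − (-2.814764))/3 = -1.024127
R(2,1) = -1.113894 + (-1.113894 − (-1.471786))/3 = -0.994597
R(3,1) = -1.022929 + (-1.022929 − (-1.113894))/3 = -0.992607
R(2,2) = -0.994597 + (-0.994597 − (-1.024127))/15 = -0.992628
R(3,2) = -0.992607 + (-0.992607 − (-0.994597))/15 = -0.992474
R(3,3) = -0.992474 + (-0.992474 − (-0.992628))/63 = -0.992472

-0.9925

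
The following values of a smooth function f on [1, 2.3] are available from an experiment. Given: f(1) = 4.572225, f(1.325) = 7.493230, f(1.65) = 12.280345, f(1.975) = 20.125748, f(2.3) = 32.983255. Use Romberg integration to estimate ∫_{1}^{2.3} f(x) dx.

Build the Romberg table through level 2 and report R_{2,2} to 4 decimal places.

18.6920

R_{0,0} (trapezoid, 1 panel, h=1.3000): 24.411062
R_{1,0} (trapezoid, 2 panels, h=0.6500): 20.187755
R_{2,0} (trapezoid, 4 panels, h=0.3250): 19.070045
R_{1,1} = 20.187755 + (20.187755 − 24.411062)/3 = 18.779986
R_{2,1} = 19.070045 + (19.070045 − 20.187755)/3 = 18.697475
R_{2,2} = 18.697475 + (18.697475 − 18.779986)/15 = 18.691974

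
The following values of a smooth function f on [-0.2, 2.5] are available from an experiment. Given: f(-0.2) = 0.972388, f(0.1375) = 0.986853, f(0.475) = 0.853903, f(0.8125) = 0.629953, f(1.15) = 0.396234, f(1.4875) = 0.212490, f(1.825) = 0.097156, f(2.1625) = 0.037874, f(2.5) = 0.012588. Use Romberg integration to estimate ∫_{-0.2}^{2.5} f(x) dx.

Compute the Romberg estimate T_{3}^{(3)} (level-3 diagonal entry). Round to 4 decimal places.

T_{0}^{(0)} (trapezoid, 1 panel, h=2.7000): 1.329718
T_{1}^{(0)} (trapezoid, 2 panels, h=1.3500): 1.199775
T_{2}^{(0)} (trapezoid, 4 panels, h=0.6750): 1.241852
T_{3}^{(0)} (trapezoid, 8 panels, h=0.3375): 1.251096
T_{1}^{(1)} = 1.199775 + (1.199775 − 1.329718)/3 = 1.156461
T_{2}^{(1)} = 1.241852 + (1.241852 − 1.199775)/3 = 1.255878
T_{3}^{(1)} = 1.251096 + (1.251096 − 1.241852)/3 = 1.254177
T_{2}^{(2)} = 1.255878 + (1.255878 − 1.156461)/15 = 1.262506
T_{3}^{(2)} = 1.254177 + (1.254177 − 1.255878)/15 = 1.254064
T_{3}^{(3)} = 1.254064 + (1.254064 − 1.262506)/63 = 1.253930

1.2539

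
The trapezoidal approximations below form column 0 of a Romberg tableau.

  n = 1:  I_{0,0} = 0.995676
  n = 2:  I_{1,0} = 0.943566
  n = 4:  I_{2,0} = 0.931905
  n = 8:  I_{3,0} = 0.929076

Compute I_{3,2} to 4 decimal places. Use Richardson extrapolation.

Richardson extrapolation on the trapezoidal column (denominator 4−1=3):
I_{2,1} = (4·0.931905 − 0.943566) / 3 = 0.928018
I_{3,1} = 0.929076 + (0.929076 − 0.931905)/3 = 0.928133
I_{3,2} = 0.928133 + (0.928133 − 0.928018)/15 = 0.928141

0.9281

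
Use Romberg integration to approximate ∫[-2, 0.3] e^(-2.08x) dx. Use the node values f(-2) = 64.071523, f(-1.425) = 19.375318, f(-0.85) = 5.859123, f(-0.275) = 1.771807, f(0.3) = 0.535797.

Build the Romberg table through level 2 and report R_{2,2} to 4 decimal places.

30.6480

R_{0,0} (trapezoid, 1 panel, h=2.3000): 74.298418
R_{1,0} (trapezoid, 2 panels, h=1.1500): 43.887200
R_{2,0} (trapezoid, 4 panels, h=0.5750): 34.103197
R_{1,1} = 43.887200 + (43.887200 − 74.298418)/3 = 33.750127
R_{2,1} = 34.103197 + (34.103197 − 43.887200)/3 = 30.841863
R_{2,2} = 30.841863 + (30.841863 − 33.750127)/15 = 30.647979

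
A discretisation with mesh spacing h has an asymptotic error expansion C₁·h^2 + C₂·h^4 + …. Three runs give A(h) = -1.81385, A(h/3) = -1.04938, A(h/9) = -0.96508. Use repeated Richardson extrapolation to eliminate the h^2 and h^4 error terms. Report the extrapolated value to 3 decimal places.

-0.955

First eliminate the h^2 term (factor 3^2 = 9):
  B₁ = (9·(-1.04938) − (-1.81385))/8 = -0.95382
  B₂ = (9·(-0.96508) − (-1.04938))/8 = -0.95454
Then eliminate the h^4 term (factor 3^4 = 81):
  (81·(-0.95454) − (-0.95382))/80 = -0.95455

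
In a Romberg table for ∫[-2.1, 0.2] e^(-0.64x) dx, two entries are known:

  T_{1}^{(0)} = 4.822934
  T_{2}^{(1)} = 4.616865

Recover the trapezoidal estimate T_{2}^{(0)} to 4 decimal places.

4.6684

From T_{2}^{(1)} = (4·T_{2}^{(0)} − T_{1}^{(0)})/3, solve for T_{2}^{(0)}:
4·T_{2}^{(0)} = 3·4.616865 + 4.822934 = 18.673529
T_{2}^{(0)} = 4.668382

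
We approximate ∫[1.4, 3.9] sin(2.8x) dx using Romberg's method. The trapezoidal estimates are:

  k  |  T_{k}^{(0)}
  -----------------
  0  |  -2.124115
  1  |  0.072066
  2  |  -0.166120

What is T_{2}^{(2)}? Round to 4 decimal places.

-0.3155

T_{1}^{(1)} = 0.072066 + (0.072066 − (-2.124115))/3 = 0.804126
T_{2}^{(1)} = -0.166120 + (-0.166120 − 0.072066)/3 = -0.245515
T_{2}^{(2)} = (16·(-0.245515) − 0.804126) / 15 = -0.315491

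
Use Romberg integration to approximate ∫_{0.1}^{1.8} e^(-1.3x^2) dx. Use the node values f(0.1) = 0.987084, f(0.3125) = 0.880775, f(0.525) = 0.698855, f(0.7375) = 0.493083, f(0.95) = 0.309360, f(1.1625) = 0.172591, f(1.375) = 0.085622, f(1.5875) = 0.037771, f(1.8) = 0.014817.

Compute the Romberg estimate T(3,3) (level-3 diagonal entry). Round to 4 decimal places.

T(0,0) (trapezoid, 1 panel, h=1.7000): 0.851616
T(1,0) (trapezoid, 2 panels, h=0.8500): 0.688764
T(2,0) (trapezoid, 4 panels, h=0.4250): 0.677785
T(3,0) (trapezoid, 8 panels, h=0.2125): 0.675539
T(1,1) = 0.688764 + (0.688764 − 0.851616)/3 = 0.634480
T(2,1) = 0.677785 + (0.677785 − 0.688764)/3 = 0.674125
T(3,1) = 0.675539 + (0.675539 − 0.677785)/3 = 0.674790
T(2,2) = 0.674125 + (0.674125 − 0.634480)/15 = 0.676768
T(3,2) = 0.674790 + (0.674790 − 0.674125)/15 = 0.674834
T(3,3) = 0.674834 + (0.674834 − 0.676768)/63 = 0.674803

0.6748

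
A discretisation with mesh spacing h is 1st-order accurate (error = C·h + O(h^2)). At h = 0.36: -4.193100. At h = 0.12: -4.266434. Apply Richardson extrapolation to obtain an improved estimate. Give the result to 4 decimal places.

The leading error scales as h; refining by a factor of 3 reduces it by 3^1 = 3.
Extrapolated value = (3·A(h/3) − A(h)) / (3 − 1)
= (3·(-4.266434) − (-4.193100)) / 2
= -8.606202 / 2 = -4.303101

-4.3031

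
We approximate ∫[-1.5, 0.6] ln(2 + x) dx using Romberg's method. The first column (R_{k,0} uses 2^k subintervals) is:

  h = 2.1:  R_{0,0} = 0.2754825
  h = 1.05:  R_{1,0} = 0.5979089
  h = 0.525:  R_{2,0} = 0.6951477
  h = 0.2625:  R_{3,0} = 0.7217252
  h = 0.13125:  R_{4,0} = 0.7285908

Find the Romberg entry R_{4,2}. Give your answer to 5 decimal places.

0.73090

R_{3,1} = 0.7217252 + (0.7217252 − 0.6951477)/3 = 0.7305844
R_{4,1} = 0.7285908 + (0.7285908 − 0.7217252)/3 = 0.7308793
R_{4,2} = 0.7308793 + (0.7308793 − 0.7305844)/15 = 0.7308990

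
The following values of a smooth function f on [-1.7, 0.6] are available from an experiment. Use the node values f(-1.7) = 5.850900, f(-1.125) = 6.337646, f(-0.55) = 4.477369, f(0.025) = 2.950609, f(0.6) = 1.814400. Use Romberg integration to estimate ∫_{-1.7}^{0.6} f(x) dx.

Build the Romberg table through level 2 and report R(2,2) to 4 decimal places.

R(0,0) (trapezoid, 1 panel, h=2.3000): 8.815095
R(1,0) (trapezoid, 2 panels, h=1.1500): 9.556522
R(2,0) (trapezoid, 4 panels, h=0.5750): 10.119008
R(1,1) = 9.556522 + (9.556522 − 8.815095)/3 = 9.803664
R(2,1) = 10.119008 + (10.119008 − 9.556522)/3 = 10.306503
R(2,2) = 10.306503 + (10.306503 − 9.803664)/15 = 10.340026

10.3400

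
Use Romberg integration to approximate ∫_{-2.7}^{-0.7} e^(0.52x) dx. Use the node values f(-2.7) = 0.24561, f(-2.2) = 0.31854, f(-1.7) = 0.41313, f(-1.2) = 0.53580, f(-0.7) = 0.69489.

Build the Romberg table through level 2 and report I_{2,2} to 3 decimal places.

0.864

I_{0,0} (trapezoid, 1 panel, h=2.0000): 0.94050
I_{1,0} (trapezoid, 2 panels, h=1.0000): 0.88338
I_{2,0} (trapezoid, 4 panels, h=0.5000): 0.86886
I_{1,1} = 0.88338 + (0.88338 − 0.94050)/3 = 0.86434
I_{2,1} = 0.86886 + (0.86886 − 0.88338)/3 = 0.86402
I_{2,2} = 0.86402 + (0.86402 − 0.86434)/15 = 0.86400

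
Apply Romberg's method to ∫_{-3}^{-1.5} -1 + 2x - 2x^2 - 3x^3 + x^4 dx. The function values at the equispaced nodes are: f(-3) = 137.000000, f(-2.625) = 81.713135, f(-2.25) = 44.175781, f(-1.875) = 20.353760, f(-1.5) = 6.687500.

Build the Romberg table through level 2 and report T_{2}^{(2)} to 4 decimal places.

80.0344

T_{0}^{(0)} (trapezoid, 1 panel, h=1.5000): 107.765625
T_{1}^{(0)} (trapezoid, 2 panels, h=0.7500): 87.014648
T_{2}^{(0)} (trapezoid, 4 panels, h=0.3750): 81.782410
T_{1}^{(1)} = 87.014648 + (87.014648 − 107.765625)/3 = 80.097656
T_{2}^{(1)} = 81.782410 + (81.782410 − 87.014648)/3 = 80.038331
T_{2}^{(2)} = 80.038331 + (80.038331 − 80.097656)/15 = 80.034376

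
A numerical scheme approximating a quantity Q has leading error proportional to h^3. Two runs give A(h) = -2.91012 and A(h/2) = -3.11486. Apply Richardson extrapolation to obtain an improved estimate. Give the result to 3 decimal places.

-3.144

Extrapolated value = (8·A(h/2) − A(h)) / (8 − 1)
= (8·(-3.11486) − (-2.91012)) / 7
= -22.00876 / 7 = -3.14411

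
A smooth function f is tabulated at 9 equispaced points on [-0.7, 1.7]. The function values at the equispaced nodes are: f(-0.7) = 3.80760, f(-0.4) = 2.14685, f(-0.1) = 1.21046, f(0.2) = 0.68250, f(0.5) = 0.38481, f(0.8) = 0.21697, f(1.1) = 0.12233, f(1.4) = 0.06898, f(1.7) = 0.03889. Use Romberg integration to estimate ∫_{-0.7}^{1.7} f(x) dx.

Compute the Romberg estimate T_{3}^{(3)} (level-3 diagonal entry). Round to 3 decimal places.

T_{0}^{(0)} (trapezoid, 1 panel, h=2.4000): 4.61579
T_{1}^{(0)} (trapezoid, 2 panels, h=1.2000): 2.76967
T_{2}^{(0)} (trapezoid, 4 panels, h=0.6000): 2.18451
T_{3}^{(0)} (trapezoid, 8 panels, h=0.3000): 2.02684
T_{1}^{(1)} = 2.76967 + (2.76967 − 4.61579)/3 = 2.15430
T_{2}^{(1)} = 2.18451 + (2.18451 − 2.76967)/3 = 1.98946
T_{3}^{(1)} = 2.02684 + (2.02684 − 2.18451)/3 = 1.97428
T_{2}^{(2)} = 1.98946 + (1.98946 − 2.15430)/15 = 1.97847
T_{3}^{(2)} = 1.97428 + (1.97428 − 1.98946)/15 = 1.97327
T_{3}^{(3)} = 1.97327 + (1.97327 − 1.97847)/63 = 1.97319

1.973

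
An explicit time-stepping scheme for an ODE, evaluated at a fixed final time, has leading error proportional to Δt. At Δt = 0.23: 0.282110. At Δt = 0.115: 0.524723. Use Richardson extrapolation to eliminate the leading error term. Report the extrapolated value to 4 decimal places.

The leading error scales as Δt; refining by a factor of 2 reduces it by 2^1 = 2.
Extrapolated value = (2·A(Δt/2) − A(Δt)) / (2 − 1)
= (2·0.524723 − 0.282110) / 1
= 0.767336 / 1 = 0.767336

0.7673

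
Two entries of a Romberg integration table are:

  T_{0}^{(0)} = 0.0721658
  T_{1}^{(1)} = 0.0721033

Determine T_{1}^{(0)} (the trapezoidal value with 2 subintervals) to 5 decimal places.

0.07212

From T_{1}^{(1)} = (4·T_{1}^{(0)} − T_{0}^{(0)})/3, solve for T_{1}^{(0)}:
4·T_{1}^{(0)} = 3·0.0721033 + 0.0721658 = 0.2884757
T_{1}^{(0)} = 0.0721189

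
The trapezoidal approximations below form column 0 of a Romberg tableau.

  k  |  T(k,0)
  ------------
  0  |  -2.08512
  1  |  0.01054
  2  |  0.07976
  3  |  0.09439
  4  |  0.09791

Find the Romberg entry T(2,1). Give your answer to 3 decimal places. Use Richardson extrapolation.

0.103

T(2,1) = (4·0.07976 − 0.01054) / 3 = 0.10283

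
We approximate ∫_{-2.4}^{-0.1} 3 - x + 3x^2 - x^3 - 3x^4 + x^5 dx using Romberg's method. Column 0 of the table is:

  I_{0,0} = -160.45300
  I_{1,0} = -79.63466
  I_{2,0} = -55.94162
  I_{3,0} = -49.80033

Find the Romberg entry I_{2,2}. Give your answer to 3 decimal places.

-47.734

Richardson extrapolation on the trapezoidal column (denominator 4−1=3):
I_{1,1} = (4·(-79.63466) − (-160.45300)) / 3 = -52.69521
I_{2,1} = (4·(-55.94162) − (-79.63466)) / 3 = -48.04394
I_{2,2} = -48.04394 + (-48.04394 − (-52.69521))/15 = -47.73386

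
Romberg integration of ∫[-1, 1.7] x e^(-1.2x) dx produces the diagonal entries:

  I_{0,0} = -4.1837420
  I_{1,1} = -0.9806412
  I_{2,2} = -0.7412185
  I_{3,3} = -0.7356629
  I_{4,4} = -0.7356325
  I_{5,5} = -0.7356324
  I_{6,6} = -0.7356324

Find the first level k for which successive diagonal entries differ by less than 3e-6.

k = 5

|I_{1,1} − I_{0,0}| = 3.2031008 ≥ 3e-6
|I_{2,2} − I_{1,1}| = 0.2394227 ≥ 3e-6
|I_{3,3} − I_{2,2}| = 0.0055556 ≥ 3e-6
|I_{4,4} − I_{3,3}| = 0.0000304 ≥ 3e-6
|I_{5,5} − I_{4,4}| = 0.0000001 < 3e-6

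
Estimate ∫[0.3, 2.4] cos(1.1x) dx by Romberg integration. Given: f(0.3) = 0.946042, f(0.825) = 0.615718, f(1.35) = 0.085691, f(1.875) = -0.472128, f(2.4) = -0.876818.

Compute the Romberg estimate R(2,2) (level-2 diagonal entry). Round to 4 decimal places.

R(0,0) (trapezoid, 1 panel, h=2.1000): 0.072685
R(1,0) (trapezoid, 2 panels, h=1.0500): 0.126318
R(2,0) (trapezoid, 4 panels, h=0.5250): 0.138544
R(1,1) = 0.126318 + (0.126318 − 0.072685)/3 = 0.144196
R(2,1) = 0.138544 + (0.138544 − 0.126318)/3 = 0.142619
R(2,2) = 0.142619 + (0.142619 − 0.144196)/15 = 0.142514

0.1425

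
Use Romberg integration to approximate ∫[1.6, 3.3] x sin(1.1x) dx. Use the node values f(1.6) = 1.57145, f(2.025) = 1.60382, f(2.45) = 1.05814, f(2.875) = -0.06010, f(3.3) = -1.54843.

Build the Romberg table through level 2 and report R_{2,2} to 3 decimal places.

R_{0,0} (trapezoid, 1 panel, h=1.7000): 0.01957
R_{1,0} (trapezoid, 2 panels, h=0.8500): 0.90920
R_{2,0} (trapezoid, 4 panels, h=0.4250): 1.11068
R_{1,1} = 0.90920 + (0.90920 − 0.01957)/3 = 1.20574
R_{2,1} = 1.11068 + (1.11068 − 0.90920)/3 = 1.17784
R_{2,2} = 1.17784 + (1.17784 − 1.20574)/15 = 1.17598

1.176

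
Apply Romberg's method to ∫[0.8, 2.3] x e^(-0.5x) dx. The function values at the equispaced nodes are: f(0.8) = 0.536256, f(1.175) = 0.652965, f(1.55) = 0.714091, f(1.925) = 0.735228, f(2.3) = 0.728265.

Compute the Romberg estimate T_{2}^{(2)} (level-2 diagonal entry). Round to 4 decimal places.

1.0307

T_{0}^{(0)} (trapezoid, 1 panel, h=1.5000): 0.948391
T_{1}^{(0)} (trapezoid, 2 panels, h=0.7500): 1.009764
T_{2}^{(0)} (trapezoid, 4 panels, h=0.3750): 1.025454
T_{1}^{(1)} = 1.009764 + (1.009764 − 0.948391)/3 = 1.030222
T_{2}^{(1)} = 1.025454 + (1.025454 − 1.009764)/3 = 1.030684
T_{2}^{(2)} = 1.030684 + (1.030684 − 1.030222)/15 = 1.030715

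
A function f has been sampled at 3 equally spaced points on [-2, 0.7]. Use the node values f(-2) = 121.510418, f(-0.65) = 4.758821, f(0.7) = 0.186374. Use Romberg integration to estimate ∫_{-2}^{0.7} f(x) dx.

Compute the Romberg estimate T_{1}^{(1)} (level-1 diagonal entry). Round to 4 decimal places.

63.3294

T_{0}^{(0)} (trapezoid, 1 panel, h=2.7000): 164.290669
T_{1}^{(0)} (trapezoid, 2 panels, h=1.3500): 88.569743
T_{1}^{(1)} = 88.569743 + (88.569743 − 164.290669)/3 = 63.329434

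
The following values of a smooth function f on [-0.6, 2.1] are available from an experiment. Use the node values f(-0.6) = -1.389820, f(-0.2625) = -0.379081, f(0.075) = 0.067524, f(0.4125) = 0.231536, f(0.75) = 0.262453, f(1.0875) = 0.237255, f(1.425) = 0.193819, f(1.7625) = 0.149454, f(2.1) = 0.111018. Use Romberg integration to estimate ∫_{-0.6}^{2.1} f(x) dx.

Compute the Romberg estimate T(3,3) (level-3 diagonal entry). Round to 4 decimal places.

0.0828

T(0,0) (trapezoid, 1 panel, h=2.7000): -1.726383
T(1,0) (trapezoid, 2 panels, h=1.3500): -0.508880
T(2,0) (trapezoid, 4 panels, h=0.6750): -0.078033
T(3,0) (trapezoid, 8 panels, h=0.3375): 0.041701
T(1,1) = -0.508880 + (-0.508880 − (-1.726383))/3 = -0.103046
T(2,1) = -0.078033 + (-0.078033 − (-0.508880))/3 = 0.065583
T(3,1) = 0.041701 + (0.041701 − (-0.078033))/3 = 0.081612
T(2,2) = 0.065583 + (0.065583 − (-0.103046))/15 = 0.076825
T(3,2) = 0.081612 + (0.081612 − 0.065583)/15 = 0.082681
T(3,3) = 0.082681 + (0.082681 − 0.076825)/63 = 0.082774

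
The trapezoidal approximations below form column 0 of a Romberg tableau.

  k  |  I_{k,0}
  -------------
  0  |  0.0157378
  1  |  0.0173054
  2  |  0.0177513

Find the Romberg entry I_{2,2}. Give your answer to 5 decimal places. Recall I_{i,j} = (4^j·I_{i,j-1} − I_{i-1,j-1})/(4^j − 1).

I_{1,1} = 0.0173054 + (0.0173054 − 0.0157378)/3 = 0.0178279
I_{2,1} = (4·0.0177513 − 0.0173054) / 3 = 0.0178999
I_{2,2} = (16·0.0178999 − 0.0178279) / 15 = 0.0179047

0.01790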